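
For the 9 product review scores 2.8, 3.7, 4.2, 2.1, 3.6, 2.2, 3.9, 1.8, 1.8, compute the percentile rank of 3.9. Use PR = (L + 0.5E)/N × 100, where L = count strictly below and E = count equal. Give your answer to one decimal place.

N = 9.
Strictly below 3.9: 7. Equal to 3.9: 1.
PR = (7 + 0.5·1)/9 × 100 = 83.3

83.3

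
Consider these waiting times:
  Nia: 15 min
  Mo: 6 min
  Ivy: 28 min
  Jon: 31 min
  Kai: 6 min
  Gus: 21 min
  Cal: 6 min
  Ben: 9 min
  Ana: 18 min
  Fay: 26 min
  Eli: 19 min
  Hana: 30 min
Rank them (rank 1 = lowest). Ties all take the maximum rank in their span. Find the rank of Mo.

Sorted (ascending): 6, 6, 6, 9, 15, 18, 19, 21, 26, 28, 30, 31
The 3 values of 6 occupy positions 1–3 → each gets rank 3.
Mo has value 6 min → rank 3.

3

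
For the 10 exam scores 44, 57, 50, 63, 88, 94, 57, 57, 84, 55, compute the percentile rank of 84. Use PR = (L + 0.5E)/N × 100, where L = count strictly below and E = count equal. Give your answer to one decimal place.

75.0

N = 10.
Strictly below 84: 7. Equal to 84: 1.
PR = (7 + 0.5·1)/10 × 100 = 75.0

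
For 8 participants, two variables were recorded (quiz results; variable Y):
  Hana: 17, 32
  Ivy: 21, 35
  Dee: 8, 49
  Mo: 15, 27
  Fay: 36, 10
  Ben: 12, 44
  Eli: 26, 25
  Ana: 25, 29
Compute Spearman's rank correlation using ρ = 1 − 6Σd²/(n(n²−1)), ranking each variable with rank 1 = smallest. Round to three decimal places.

-0.833

Ranks of variable 1: 4, 5, 1, 3, 8, 2, 7, 6
Ranks of variable 2: 5, 6, 8, 3, 1, 7, 2, 4
d = r₁ − r₂: -1, -1, -7, 0, 7, -5, 5, 2
d²: 1, 1, 49, 0, 49, 25, 25, 4; Σd² = 154
ρ = 1 − 6·154/(8·63) = 1 − 924/504 = -0.833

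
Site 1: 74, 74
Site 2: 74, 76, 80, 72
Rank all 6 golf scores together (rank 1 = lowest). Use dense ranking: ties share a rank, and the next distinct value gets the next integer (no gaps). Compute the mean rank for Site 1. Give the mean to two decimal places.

2.00

Sorted (ascending): 72, 74, 74, 74, 76, 80
The 3 values of 74 share dense rank 2.
Remaining distinct values take the next consecutive integers.
Site 1 values → pooled ranks: 74→2, 74→2
Mean rank = (2 + 2) / 2 = 2.00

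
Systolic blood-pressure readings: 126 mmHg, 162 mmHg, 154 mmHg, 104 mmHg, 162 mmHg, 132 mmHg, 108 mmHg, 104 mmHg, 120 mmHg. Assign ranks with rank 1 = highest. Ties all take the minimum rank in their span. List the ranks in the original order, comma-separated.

5, 1, 3, 8, 1, 4, 7, 8, 6

Sorted (descending): 162, 162, 154, 132, 126, 120, 108, 104, 104
The 2 values of 162 occupy positions 1–2 → each gets rank 1.
The 2 values of 104 occupy positions 8–9 → each gets rank 8.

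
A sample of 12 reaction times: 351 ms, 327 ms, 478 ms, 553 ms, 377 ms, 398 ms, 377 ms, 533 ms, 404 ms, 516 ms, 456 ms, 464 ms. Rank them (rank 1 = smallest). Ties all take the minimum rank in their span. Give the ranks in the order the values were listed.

2, 1, 9, 12, 3, 5, 3, 11, 6, 10, 7, 8

Sorted (ascending): 327, 351, 377, 377, 398, 404, 456, 464, 478, 516, 533, 553
The 2 values of 377 occupy positions 3–4 → each gets rank 3.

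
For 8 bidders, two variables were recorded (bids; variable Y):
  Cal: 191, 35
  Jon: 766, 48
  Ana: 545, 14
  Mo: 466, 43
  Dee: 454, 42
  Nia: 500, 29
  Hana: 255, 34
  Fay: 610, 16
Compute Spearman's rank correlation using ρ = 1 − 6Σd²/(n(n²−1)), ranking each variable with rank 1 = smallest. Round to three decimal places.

-0.095

Ranks of variable 1: 1, 8, 6, 4, 3, 5, 2, 7
Ranks of variable 2: 5, 8, 1, 7, 6, 3, 4, 2
d = r₁ − r₂: -4, 0, 5, -3, -3, 2, -2, 5
d²: 16, 0, 25, 9, 9, 4, 4, 25; Σd² = 92
ρ = 1 − 6·92/(8·63) = 1 − 552/504 = -0.095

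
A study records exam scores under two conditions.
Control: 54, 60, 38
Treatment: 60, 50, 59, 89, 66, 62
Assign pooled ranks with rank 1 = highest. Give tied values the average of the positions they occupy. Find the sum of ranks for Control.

20.5

Sorted (descending): 89, 66, 62, 60, 60, 59, 54, 50, 38
The 2 values of 60 occupy positions 4–5 → average rank (4+5)/2 = 4.5.
Control values → pooled ranks: 54→7, 60→4.5, 38→9
Rank sum = 7 + 4.5 + 9 = 20.5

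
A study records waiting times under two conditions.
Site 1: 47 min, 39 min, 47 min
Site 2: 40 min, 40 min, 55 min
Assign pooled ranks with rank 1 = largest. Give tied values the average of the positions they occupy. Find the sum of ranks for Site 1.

Sorted (descending): 55, 47, 47, 40, 40, 39
The 2 values of 47 occupy positions 2–3 → average rank (2+3)/2 = 2.5.
The 2 values of 40 occupy positions 4–5 → average rank (4+5)/2 = 4.5.
Site 1 values → pooled ranks: 47→2.5, 39→6, 47→2.5
Rank sum = 2.5 + 6 + 2.5 = 11

11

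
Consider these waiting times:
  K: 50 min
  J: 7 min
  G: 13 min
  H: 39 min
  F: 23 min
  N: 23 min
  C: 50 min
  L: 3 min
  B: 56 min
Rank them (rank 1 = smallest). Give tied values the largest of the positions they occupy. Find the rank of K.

Sorted (ascending): 3, 7, 13, 23, 23, 39, 50, 50, 56
The 2 values of 23 occupy positions 4–5 → each gets rank 5.
The 2 values of 50 occupy positions 7–8 → each gets rank 8.
K has value 50 min → rank 8.

8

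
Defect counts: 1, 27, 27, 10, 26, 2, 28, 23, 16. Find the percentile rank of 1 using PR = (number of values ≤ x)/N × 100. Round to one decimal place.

N = 9.
Strictly below 1: 0. Equal to 1: 1.
PR = 1/9 × 100 = 11.1

11.1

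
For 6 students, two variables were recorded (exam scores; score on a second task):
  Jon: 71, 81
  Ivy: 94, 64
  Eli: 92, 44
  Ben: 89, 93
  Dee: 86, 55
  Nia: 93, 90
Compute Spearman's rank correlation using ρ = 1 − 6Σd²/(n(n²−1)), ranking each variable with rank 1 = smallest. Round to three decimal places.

-0.029

Ranks of variable 1: 1, 6, 4, 3, 2, 5
Ranks of variable 2: 4, 3, 1, 6, 2, 5
d = r₁ − r₂: -3, 3, 3, -3, 0, 0
d²: 9, 9, 9, 9, 0, 0; Σd² = 36
ρ = 1 − 6·36/(6·35) = 1 − 216/210 = -0.029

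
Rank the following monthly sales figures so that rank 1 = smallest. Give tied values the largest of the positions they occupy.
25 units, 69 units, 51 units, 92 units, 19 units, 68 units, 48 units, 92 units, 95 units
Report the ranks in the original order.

Sorted (ascending): 19, 25, 48, 51, 68, 69, 92, 92, 95
The 2 values of 92 occupy positions 7–8 → each gets rank 8.

2, 6, 4, 8, 1, 5, 3, 8, 9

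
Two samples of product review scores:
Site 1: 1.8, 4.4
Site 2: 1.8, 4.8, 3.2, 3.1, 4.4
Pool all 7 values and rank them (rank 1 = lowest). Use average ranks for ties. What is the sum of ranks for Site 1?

Sorted (ascending): 1.8, 1.8, 3.1, 3.2, 4.4, 4.4, 4.8
The 2 values of 1.8 occupy positions 1–2 → average rank (1+2)/2 = 1.5.
The 2 values of 4.4 occupy positions 5–6 → average rank (5+6)/2 = 5.5.
Site 1 values → pooled ranks: 1.8→1.5, 4.4→5.5
Rank sum = 1.5 + 5.5 = 7

7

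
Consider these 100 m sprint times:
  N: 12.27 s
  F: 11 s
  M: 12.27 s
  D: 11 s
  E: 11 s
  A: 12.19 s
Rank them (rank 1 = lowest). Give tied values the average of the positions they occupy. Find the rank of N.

5.5

Sorted (ascending): 11, 11, 11, 12.19, 12.27, 12.27
The 3 values of 11 occupy positions 1–3 → average rank 2.
The 2 values of 12.27 occupy positions 5–6 → average rank (5+6)/2 = 5.5.
N has value 12.27 s → rank 5.5.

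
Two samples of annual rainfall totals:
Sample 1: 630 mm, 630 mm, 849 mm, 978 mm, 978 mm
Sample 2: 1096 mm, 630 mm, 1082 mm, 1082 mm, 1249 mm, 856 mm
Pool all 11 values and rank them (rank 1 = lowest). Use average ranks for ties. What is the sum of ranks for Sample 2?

45

Sorted (ascending): 630, 630, 630, 849, 856, 978, 978, 1082, 1082, 1096, 1249
The 3 values of 630 occupy positions 1–3 → average rank 2.
The 2 values of 978 occupy positions 6–7 → average rank (6+7)/2 = 6.5.
The 2 values of 1082 occupy positions 8–9 → average rank (8+9)/2 = 8.5.
Sample 2 values → pooled ranks: 1096→10, 630→2, 1082→8.5, 1082→8.5, 1249→11, 856→5
Rank sum = 10 + 2 + 8.5 + 8.5 + 11 + 5 = 45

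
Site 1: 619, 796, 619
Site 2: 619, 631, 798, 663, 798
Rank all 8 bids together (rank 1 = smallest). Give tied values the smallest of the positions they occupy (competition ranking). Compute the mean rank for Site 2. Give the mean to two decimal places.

Sorted (ascending): 619, 619, 619, 631, 663, 796, 798, 798
The 3 values of 619 occupy positions 1–3 → each gets rank 1.
The 2 values of 798 occupy positions 7–8 → each gets rank 7.
Site 2 values → pooled ranks: 619→1, 631→4, 798→7, 663→5, 798→7
Mean rank = (1 + 4 + 7 + 5 + 7) / 5 = 4.80

4.80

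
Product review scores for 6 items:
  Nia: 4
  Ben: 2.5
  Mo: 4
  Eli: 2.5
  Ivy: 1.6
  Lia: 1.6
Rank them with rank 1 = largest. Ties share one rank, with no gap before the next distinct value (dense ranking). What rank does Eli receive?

Sorted (descending): 4, 4, 2.5, 2.5, 1.6, 1.6
The 2 values of 4 share dense rank 1.
The 2 values of 2.5 share dense rank 2.
The 2 values of 1.6 share dense rank 3.
Eli has value 2.5 → rank 2.

2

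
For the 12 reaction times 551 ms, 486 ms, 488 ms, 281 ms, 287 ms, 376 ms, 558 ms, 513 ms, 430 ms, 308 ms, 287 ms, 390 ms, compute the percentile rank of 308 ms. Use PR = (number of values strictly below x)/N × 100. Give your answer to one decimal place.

25.0

N = 12.
Strictly below 308: 3. Equal to 308: 1.
PR = 3/12 × 100 = 25.0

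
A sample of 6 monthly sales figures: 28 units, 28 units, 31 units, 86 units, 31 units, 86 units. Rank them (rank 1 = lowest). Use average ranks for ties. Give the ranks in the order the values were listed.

1.5, 1.5, 3.5, 5.5, 3.5, 5.5

Sorted (ascending): 28, 28, 31, 31, 86, 86
The 2 values of 28 occupy positions 1–2 → average rank (1+2)/2 = 1.5.
The 2 values of 31 occupy positions 3–4 → average rank (3+4)/2 = 3.5.
The 2 values of 86 occupy positions 5–6 → average rank (5+6)/2 = 5.5.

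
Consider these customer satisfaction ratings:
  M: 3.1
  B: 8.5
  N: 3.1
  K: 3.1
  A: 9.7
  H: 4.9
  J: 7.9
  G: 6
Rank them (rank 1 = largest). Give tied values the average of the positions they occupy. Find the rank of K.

7

Sorted (descending): 9.7, 8.5, 7.9, 6, 4.9, 3.1, 3.1, 3.1
The 3 values of 3.1 occupy positions 6–8 → average rank 7.
K has value 3.1 → rank 7.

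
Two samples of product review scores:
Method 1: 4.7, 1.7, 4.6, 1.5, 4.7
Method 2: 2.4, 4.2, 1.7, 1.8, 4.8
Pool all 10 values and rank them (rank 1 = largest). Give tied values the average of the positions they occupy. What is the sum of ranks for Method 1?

Sorted (descending): 4.8, 4.7, 4.7, 4.6, 4.2, 2.4, 1.8, 1.7, 1.7, 1.5
The 2 values of 4.7 occupy positions 2–3 → average rank (2+3)/2 = 2.5.
The 2 values of 1.7 occupy positions 8–9 → average rank (8+9)/2 = 8.5.
Method 1 values → pooled ranks: 4.7→2.5, 1.7→8.5, 4.6→4, 1.5→10, 4.7→2.5
Rank sum = 2.5 + 8.5 + 4 + 10 + 2.5 = 27.5

27.5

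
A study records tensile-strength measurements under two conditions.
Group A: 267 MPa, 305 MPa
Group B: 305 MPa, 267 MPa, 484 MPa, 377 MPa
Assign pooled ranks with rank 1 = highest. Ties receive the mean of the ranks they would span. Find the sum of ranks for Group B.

12

Sorted (descending): 484, 377, 305, 305, 267, 267
The 2 values of 305 occupy positions 3–4 → average rank (3+4)/2 = 3.5.
The 2 values of 267 occupy positions 5–6 → average rank (5+6)/2 = 5.5.
Group B values → pooled ranks: 305→3.5, 267→5.5, 484→1, 377→2
Rank sum = 3.5 + 5.5 + 1 + 2 = 12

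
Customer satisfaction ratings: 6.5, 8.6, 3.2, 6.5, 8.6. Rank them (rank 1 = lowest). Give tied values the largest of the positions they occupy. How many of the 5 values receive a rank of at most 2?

Sorted (ascending): 3.2, 6.5, 6.5, 8.6, 8.6
The 2 values of 6.5 occupy positions 2–3 → each gets rank 3.
The 2 values of 8.6 occupy positions 4–5 → each gets rank 5.
Ranks ≤ 2: {1} → 1 value.

1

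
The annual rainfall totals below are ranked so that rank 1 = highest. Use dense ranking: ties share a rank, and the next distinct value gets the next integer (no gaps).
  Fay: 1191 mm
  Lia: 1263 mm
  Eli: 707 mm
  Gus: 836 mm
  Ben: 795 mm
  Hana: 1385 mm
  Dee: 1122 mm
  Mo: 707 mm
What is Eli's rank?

Sorted (descending): 1385, 1263, 1191, 1122, 836, 795, 707, 707
The 2 values of 707 share dense rank 7.
Remaining distinct values take the next consecutive integers.
Eli has value 707 mm → rank 7.

7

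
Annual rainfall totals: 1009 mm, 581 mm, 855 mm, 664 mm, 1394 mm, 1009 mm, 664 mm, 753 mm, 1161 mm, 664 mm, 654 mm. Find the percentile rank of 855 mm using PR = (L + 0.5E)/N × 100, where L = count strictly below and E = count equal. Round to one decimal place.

N = 11.
Strictly below 855: 6. Equal to 855: 1.
PR = (6 + 0.5·1)/11 × 100 = 59.1

59.1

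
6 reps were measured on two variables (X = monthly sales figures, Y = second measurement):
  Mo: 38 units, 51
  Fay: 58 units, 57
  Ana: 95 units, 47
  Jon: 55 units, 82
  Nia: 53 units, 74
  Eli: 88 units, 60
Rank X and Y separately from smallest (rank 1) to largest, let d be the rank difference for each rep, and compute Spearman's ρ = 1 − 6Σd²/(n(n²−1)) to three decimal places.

-0.314

Ranks of variable 1: 1, 4, 6, 3, 2, 5
Ranks of variable 2: 2, 3, 1, 6, 5, 4
d = r₁ − r₂: -1, 1, 5, -3, -3, 1
d²: 1, 1, 25, 9, 9, 1; Σd² = 46
ρ = 1 − 6·46/(6·35) = 1 − 276/210 = -0.314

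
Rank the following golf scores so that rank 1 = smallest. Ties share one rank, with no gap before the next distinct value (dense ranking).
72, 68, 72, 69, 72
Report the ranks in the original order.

Sorted (ascending): 68, 69, 72, 72, 72
The 3 values of 72 share dense rank 3.
Remaining distinct values take the next consecutive integers.

3, 1, 3, 2, 3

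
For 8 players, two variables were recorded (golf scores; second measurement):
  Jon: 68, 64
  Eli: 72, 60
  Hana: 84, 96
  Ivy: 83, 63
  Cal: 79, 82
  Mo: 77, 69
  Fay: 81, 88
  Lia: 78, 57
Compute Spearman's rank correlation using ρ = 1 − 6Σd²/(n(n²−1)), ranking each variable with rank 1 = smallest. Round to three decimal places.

Ranks of variable 1: 1, 2, 8, 7, 5, 3, 6, 4
Ranks of variable 2: 4, 2, 8, 3, 6, 5, 7, 1
d = r₁ − r₂: -3, 0, 0, 4, -1, -2, -1, 3
d²: 9, 0, 0, 16, 1, 4, 1, 9; Σd² = 40
ρ = 1 − 6·40/(8·63) = 1 − 240/504 = 0.524

0.524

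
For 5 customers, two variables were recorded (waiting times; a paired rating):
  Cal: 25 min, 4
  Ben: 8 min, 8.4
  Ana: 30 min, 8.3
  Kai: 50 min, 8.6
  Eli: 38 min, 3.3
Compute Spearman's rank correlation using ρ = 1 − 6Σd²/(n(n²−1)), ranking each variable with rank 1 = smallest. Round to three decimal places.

Ranks of variable 1: 2, 1, 3, 5, 4
Ranks of variable 2: 2, 4, 3, 5, 1
d = r₁ − r₂: 0, -3, 0, 0, 3
d²: 0, 9, 0, 0, 9; Σd² = 18
ρ = 1 − 6·18/(5·24) = 1 − 108/120 = 0.100

0.100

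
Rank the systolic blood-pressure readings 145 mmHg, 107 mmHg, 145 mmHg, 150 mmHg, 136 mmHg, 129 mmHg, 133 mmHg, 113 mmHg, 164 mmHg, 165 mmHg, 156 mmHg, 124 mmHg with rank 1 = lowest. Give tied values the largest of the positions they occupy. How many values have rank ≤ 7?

Sorted (ascending): 107, 113, 124, 129, 133, 136, 145, 145, 150, 156, 164, 165
The 2 values of 145 occupy positions 7–8 → each gets rank 8.
Ranks ≤ 7: {1, 2, 3, 4, 5, 6} → 6 values.

6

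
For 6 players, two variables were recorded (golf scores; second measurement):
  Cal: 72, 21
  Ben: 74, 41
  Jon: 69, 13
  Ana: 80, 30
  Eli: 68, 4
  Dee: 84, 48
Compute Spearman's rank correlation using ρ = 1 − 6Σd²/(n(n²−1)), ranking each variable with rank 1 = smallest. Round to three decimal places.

Ranks of variable 1: 3, 4, 2, 5, 1, 6
Ranks of variable 2: 3, 5, 2, 4, 1, 6
d = r₁ − r₂: 0, -1, 0, 1, 0, 0
d²: 0, 1, 0, 1, 0, 0; Σd² = 2
ρ = 1 − 6·2/(6·35) = 1 − 12/210 = 0.943

0.943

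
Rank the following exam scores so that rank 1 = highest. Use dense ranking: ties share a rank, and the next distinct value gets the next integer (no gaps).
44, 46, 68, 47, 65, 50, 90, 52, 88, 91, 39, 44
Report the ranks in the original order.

10, 9, 4, 8, 5, 7, 2, 6, 3, 1, 11, 10

Sorted (descending): 91, 90, 88, 68, 65, 52, 50, 47, 46, 44, 44, 39
The 2 values of 44 share dense rank 10.
Remaining distinct values take the next consecutive integers.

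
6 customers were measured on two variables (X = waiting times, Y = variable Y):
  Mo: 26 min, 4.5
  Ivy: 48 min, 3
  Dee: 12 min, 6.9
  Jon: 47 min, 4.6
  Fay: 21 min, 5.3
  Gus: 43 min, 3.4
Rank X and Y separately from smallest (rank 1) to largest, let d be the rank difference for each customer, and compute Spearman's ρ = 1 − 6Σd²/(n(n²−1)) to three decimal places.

Ranks of variable 1: 3, 6, 1, 5, 2, 4
Ranks of variable 2: 3, 1, 6, 4, 5, 2
d = r₁ − r₂: 0, 5, -5, 1, -3, 2
d²: 0, 25, 25, 1, 9, 4; Σd² = 64
ρ = 1 − 6·64/(6·35) = 1 − 384/210 = -0.829

-0.829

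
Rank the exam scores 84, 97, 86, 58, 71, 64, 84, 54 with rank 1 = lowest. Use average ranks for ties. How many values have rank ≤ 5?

Sorted (ascending): 54, 58, 64, 71, 84, 84, 86, 97
The 2 values of 84 occupy positions 5–6 → average rank (5+6)/2 = 5.5.
Ranks ≤ 5: {1, 2, 3, 4} → 4 values.

4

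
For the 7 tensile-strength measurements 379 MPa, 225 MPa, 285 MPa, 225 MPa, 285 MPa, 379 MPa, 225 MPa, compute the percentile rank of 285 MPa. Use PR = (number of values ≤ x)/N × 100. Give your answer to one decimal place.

71.4

N = 7.
Strictly below 285: 3. Equal to 285: 2.
PR = 5/7 × 100 = 71.4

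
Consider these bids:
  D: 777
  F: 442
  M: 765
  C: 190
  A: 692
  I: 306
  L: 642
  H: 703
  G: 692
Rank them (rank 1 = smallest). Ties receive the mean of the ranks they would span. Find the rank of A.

Sorted (ascending): 190, 306, 442, 642, 692, 692, 703, 765, 777
The 2 values of 692 occupy positions 5–6 → average rank (5+6)/2 = 5.5.
A has value 692 → rank 5.5.

5.5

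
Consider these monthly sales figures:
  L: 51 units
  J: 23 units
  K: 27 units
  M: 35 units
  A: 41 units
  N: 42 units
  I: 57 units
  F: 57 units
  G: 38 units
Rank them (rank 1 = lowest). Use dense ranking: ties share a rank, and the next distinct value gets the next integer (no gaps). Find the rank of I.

Sorted (ascending): 23, 27, 35, 38, 41, 42, 51, 57, 57
The 2 values of 57 share dense rank 8.
Remaining distinct values take the next consecutive integers.
I has value 57 units → rank 8.

8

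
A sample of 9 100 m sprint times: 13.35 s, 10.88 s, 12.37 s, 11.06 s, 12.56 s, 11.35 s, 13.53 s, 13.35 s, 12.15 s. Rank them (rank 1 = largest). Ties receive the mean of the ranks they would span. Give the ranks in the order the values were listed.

Sorted (descending): 13.53, 13.35, 13.35, 12.56, 12.37, 12.15, 11.35, 11.06, 10.88
The 2 values of 13.35 occupy positions 2–3 → average rank (2+3)/2 = 2.5.

2.5, 9, 5, 8, 4, 7, 1, 2.5, 6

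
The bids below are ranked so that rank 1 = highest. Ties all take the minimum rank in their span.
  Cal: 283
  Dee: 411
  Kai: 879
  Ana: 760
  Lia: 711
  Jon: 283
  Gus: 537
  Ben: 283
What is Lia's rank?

Sorted (descending): 879, 760, 711, 537, 411, 283, 283, 283
The 3 values of 283 occupy positions 6–8 → each gets rank 6.
Lia has value 711 → rank 3.

3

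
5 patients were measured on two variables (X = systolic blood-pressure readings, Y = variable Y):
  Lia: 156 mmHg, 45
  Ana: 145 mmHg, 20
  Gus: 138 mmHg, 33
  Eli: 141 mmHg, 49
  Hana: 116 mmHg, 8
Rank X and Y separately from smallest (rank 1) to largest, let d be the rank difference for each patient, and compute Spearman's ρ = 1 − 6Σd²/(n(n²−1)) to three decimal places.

0.500

Ranks of variable 1: 5, 4, 2, 3, 1
Ranks of variable 2: 4, 2, 3, 5, 1
d = r₁ − r₂: 1, 2, -1, -2, 0
d²: 1, 4, 1, 4, 0; Σd² = 10
ρ = 1 − 6·10/(5·24) = 1 − 60/120 = 0.500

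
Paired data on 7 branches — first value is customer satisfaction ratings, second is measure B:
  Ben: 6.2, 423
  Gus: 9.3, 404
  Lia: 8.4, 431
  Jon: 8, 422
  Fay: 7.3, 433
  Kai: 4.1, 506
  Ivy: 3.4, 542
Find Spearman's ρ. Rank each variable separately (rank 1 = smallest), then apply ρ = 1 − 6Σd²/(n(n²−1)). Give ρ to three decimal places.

Ranks of variable 1: 3, 7, 6, 5, 4, 2, 1
Ranks of variable 2: 3, 1, 4, 2, 5, 6, 7
d = r₁ − r₂: 0, 6, 2, 3, -1, -4, -6
d²: 0, 36, 4, 9, 1, 16, 36; Σd² = 102
ρ = 1 − 6·102/(7·48) = 1 − 612/336 = -0.821

-0.821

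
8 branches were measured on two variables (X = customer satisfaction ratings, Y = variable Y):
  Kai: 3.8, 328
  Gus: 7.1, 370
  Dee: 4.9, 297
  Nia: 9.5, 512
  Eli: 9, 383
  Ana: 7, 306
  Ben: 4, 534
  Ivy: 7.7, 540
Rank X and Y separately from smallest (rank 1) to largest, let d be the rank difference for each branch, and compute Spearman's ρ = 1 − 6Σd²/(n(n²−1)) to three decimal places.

Ranks of variable 1: 1, 5, 3, 8, 7, 4, 2, 6
Ranks of variable 2: 3, 4, 1, 6, 5, 2, 7, 8
d = r₁ − r₂: -2, 1, 2, 2, 2, 2, -5, -2
d²: 4, 1, 4, 4, 4, 4, 25, 4; Σd² = 50
ρ = 1 − 6·50/(8·63) = 1 − 300/504 = 0.405

0.405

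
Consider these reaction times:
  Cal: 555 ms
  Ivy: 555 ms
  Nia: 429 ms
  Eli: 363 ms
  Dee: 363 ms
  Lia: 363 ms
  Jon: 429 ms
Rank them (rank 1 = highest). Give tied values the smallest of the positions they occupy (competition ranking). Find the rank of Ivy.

Sorted (descending): 555, 555, 429, 429, 363, 363, 363
The 2 values of 555 occupy positions 1–2 → each gets rank 1.
The 2 values of 429 occupy positions 3–4 → each gets rank 3.
The 3 values of 363 occupy positions 5–7 → each gets rank 5.
Ivy has value 555 ms → rank 1.

1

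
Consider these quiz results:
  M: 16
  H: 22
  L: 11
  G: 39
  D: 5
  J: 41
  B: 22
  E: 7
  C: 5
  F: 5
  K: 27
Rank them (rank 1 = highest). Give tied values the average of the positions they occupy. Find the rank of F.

10

Sorted (descending): 41, 39, 27, 22, 22, 16, 11, 7, 5, 5, 5
The 2 values of 22 occupy positions 4–5 → average rank (4+5)/2 = 4.5.
The 3 values of 5 occupy positions 9–11 → average rank 10.
F has value 5 → rank 10.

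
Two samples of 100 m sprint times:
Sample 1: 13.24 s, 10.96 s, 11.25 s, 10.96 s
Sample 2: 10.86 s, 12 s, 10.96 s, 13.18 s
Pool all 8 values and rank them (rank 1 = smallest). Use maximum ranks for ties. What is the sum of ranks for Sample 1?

21

Sorted (ascending): 10.86, 10.96, 10.96, 10.96, 11.25, 12, 13.18, 13.24
The 3 values of 10.96 occupy positions 2–4 → each gets rank 4.
Sample 1 values → pooled ranks: 13.24→8, 10.96→4, 11.25→5, 10.96→4
Rank sum = 8 + 4 + 5 + 4 = 21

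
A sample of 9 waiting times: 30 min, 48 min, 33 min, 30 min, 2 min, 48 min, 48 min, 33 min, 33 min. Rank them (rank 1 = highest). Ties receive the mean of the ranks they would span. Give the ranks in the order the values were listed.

Sorted (descending): 48, 48, 48, 33, 33, 33, 30, 30, 2
The 3 values of 48 occupy positions 1–3 → average rank 2.
The 3 values of 33 occupy positions 4–6 → average rank 5.
The 2 values of 30 occupy positions 7–8 → average rank (7+8)/2 = 7.5.

7.5, 2, 5, 7.5, 9, 2, 2, 5, 5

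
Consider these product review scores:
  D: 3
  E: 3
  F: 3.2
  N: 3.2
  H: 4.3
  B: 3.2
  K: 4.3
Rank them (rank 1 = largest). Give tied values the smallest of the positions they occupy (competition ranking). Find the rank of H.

1

Sorted (descending): 4.3, 4.3, 3.2, 3.2, 3.2, 3, 3
The 2 values of 4.3 occupy positions 1–2 → each gets rank 1.
The 3 values of 3.2 occupy positions 3–5 → each gets rank 3.
The 2 values of 3 occupy positions 6–7 → each gets rank 6.
H has value 4.3 → rank 1.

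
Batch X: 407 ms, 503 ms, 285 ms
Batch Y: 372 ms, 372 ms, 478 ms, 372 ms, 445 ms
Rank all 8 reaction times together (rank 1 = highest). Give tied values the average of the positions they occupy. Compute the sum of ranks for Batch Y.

Sorted (descending): 503, 478, 445, 407, 372, 372, 372, 285
The 3 values of 372 occupy positions 5–7 → average rank 6.
Batch Y values → pooled ranks: 372→6, 372→6, 478→2, 372→6, 445→3
Rank sum = 6 + 6 + 2 + 6 + 3 = 23

23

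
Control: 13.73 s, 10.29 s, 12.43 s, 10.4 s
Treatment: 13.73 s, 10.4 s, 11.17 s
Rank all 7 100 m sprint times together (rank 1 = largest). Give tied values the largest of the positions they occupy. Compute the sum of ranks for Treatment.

12

Sorted (descending): 13.73, 13.73, 12.43, 11.17, 10.4, 10.4, 10.29
The 2 values of 13.73 occupy positions 1–2 → each gets rank 2.
The 2 values of 10.4 occupy positions 5–6 → each gets rank 6.
Treatment values → pooled ranks: 13.73→2, 10.4→6, 11.17→4
Rank sum = 2 + 6 + 4 = 12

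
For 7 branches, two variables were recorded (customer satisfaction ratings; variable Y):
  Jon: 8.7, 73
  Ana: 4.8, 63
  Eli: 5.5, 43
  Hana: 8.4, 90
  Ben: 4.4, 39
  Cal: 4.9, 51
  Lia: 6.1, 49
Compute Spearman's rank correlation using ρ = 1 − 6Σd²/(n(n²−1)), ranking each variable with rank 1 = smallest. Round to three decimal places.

0.643

Ranks of variable 1: 7, 2, 4, 6, 1, 3, 5
Ranks of variable 2: 6, 5, 2, 7, 1, 4, 3
d = r₁ − r₂: 1, -3, 2, -1, 0, -1, 2
d²: 1, 9, 4, 1, 0, 1, 4; Σd² = 20
ρ = 1 − 6·20/(7·48) = 1 − 120/336 = 0.643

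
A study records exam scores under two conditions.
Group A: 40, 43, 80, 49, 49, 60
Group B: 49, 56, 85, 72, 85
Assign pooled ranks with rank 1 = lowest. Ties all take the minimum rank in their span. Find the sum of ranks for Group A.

Sorted (ascending): 40, 43, 49, 49, 49, 56, 60, 72, 80, 85, 85
The 3 values of 49 occupy positions 3–5 → each gets rank 3.
The 2 values of 85 occupy positions 10–11 → each gets rank 10.
Group A values → pooled ranks: 40→1, 43→2, 80→9, 49→3, 49→3, 60→7
Rank sum = 1 + 2 + 9 + 3 + 3 + 7 = 25

25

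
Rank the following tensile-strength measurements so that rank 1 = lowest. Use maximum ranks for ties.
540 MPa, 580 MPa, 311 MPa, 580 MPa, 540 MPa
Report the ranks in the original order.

3, 5, 1, 5, 3

Sorted (ascending): 311, 540, 540, 580, 580
The 2 values of 540 occupy positions 2–3 → each gets rank 3.
The 2 values of 580 occupy positions 4–5 → each gets rank 5.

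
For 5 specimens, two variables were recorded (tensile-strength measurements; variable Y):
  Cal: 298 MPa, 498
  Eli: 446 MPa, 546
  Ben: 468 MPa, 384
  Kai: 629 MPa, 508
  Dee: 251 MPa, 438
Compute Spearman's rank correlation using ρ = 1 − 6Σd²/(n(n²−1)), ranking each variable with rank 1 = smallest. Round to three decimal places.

0.200

Ranks of variable 1: 2, 3, 4, 5, 1
Ranks of variable 2: 3, 5, 1, 4, 2
d = r₁ − r₂: -1, -2, 3, 1, -1
d²: 1, 4, 9, 1, 1; Σd² = 16
ρ = 1 − 6·16/(5·24) = 1 − 96/120 = 0.200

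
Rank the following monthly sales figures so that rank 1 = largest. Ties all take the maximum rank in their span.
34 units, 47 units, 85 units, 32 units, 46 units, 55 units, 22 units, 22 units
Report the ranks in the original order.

Sorted (descending): 85, 55, 47, 46, 34, 32, 22, 22
The 2 values of 22 occupy positions 7–8 → each gets rank 8.

5, 3, 1, 6, 4, 2, 8, 8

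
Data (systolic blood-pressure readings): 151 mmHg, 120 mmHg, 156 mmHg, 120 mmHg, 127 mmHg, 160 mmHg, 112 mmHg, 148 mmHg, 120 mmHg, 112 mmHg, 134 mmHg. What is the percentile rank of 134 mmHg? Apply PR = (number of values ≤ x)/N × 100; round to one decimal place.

N = 11.
Strictly below 134: 6. Equal to 134: 1.
PR = 7/11 × 100 = 63.6

63.6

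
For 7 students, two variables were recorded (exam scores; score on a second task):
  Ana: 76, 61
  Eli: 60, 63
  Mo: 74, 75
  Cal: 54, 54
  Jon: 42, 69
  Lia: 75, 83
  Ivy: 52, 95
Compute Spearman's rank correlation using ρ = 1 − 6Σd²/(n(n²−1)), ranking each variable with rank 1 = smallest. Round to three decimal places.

Ranks of variable 1: 7, 4, 5, 3, 1, 6, 2
Ranks of variable 2: 2, 3, 5, 1, 4, 6, 7
d = r₁ − r₂: 5, 1, 0, 2, -3, 0, -5
d²: 25, 1, 0, 4, 9, 0, 25; Σd² = 64
ρ = 1 − 6·64/(7·48) = 1 − 384/336 = -0.143

-0.143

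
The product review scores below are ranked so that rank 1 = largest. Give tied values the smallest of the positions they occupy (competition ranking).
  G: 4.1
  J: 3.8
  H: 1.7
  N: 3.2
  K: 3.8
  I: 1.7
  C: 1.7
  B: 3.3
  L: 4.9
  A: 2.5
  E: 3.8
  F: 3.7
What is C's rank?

Sorted (descending): 4.9, 4.1, 3.8, 3.8, 3.8, 3.7, 3.3, 3.2, 2.5, 1.7, 1.7, 1.7
The 3 values of 3.8 occupy positions 3–5 → each gets rank 3.
The 3 values of 1.7 occupy positions 10–12 → each gets rank 10.
C has value 1.7 → rank 10.

10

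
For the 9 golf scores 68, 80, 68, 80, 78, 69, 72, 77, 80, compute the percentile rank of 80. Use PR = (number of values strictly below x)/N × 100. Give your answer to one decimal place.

66.7

N = 9.
Strictly below 80: 6. Equal to 80: 3.
PR = 6/9 × 100 = 66.7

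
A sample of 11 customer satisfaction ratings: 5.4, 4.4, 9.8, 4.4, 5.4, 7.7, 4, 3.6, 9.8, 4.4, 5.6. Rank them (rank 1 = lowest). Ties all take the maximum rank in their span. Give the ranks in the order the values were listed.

Sorted (ascending): 3.6, 4, 4.4, 4.4, 4.4, 5.4, 5.4, 5.6, 7.7, 9.8, 9.8
The 3 values of 4.4 occupy positions 3–5 → each gets rank 5.
The 2 values of 5.4 occupy positions 6–7 → each gets rank 7.
The 2 values of 9.8 occupy positions 10–11 → each gets rank 11.

7, 5, 11, 5, 7, 9, 2, 1, 11, 5, 8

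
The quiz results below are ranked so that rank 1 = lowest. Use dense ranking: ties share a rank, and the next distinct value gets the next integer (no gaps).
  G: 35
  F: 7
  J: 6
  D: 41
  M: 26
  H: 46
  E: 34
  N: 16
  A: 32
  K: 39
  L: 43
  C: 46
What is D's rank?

Sorted (ascending): 6, 7, 16, 26, 32, 34, 35, 39, 41, 43, 46, 46
The 2 values of 46 share dense rank 11.
Remaining distinct values take the next consecutive integers.
D has value 41 → rank 9.

9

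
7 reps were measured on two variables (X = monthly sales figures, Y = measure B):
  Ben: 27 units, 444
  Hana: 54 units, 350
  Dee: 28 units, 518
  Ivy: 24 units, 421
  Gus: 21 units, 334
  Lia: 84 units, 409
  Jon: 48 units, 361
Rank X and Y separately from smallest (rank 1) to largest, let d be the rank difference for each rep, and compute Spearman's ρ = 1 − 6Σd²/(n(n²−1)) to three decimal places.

0.000

Ranks of variable 1: 3, 6, 4, 2, 1, 7, 5
Ranks of variable 2: 6, 2, 7, 5, 1, 4, 3
d = r₁ − r₂: -3, 4, -3, -3, 0, 3, 2
d²: 9, 16, 9, 9, 0, 9, 4; Σd² = 56
ρ = 1 − 6·56/(7·48) = 1 − 336/336 = 0.000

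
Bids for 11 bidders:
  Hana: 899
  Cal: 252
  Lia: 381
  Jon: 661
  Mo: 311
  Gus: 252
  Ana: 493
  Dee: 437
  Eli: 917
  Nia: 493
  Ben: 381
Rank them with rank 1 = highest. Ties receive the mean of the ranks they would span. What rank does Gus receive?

Sorted (descending): 917, 899, 661, 493, 493, 437, 381, 381, 311, 252, 252
The 2 values of 493 occupy positions 4–5 → average rank (4+5)/2 = 4.5.
The 2 values of 381 occupy positions 7–8 → average rank (7+8)/2 = 7.5.
The 2 values of 252 occupy positions 10–11 → average rank (10+11)/2 = 10.5.
Gus has value 252 → rank 10.5.

10.5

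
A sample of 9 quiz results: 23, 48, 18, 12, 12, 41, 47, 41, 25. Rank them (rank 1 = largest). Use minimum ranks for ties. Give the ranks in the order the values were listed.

Sorted (descending): 48, 47, 41, 41, 25, 23, 18, 12, 12
The 2 values of 41 occupy positions 3–4 → each gets rank 3.
The 2 values of 12 occupy positions 8–9 → each gets rank 8.

6, 1, 7, 8, 8, 3, 2, 3, 5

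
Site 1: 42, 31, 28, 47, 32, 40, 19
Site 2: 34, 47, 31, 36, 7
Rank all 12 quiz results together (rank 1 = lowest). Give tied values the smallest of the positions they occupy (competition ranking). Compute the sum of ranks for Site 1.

Sorted (ascending): 7, 19, 28, 31, 31, 32, 34, 36, 40, 42, 47, 47
The 2 values of 31 occupy positions 4–5 → each gets rank 4.
The 2 values of 47 occupy positions 11–12 → each gets rank 11.
Site 1 values → pooled ranks: 42→10, 31→4, 28→3, 47→11, 32→6, 40→9, 19→2
Rank sum = 10 + 4 + 3 + 11 + 6 + 9 + 2 = 45

45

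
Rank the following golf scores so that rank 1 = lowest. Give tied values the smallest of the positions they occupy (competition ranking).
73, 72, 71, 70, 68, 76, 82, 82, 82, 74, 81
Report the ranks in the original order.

5, 4, 3, 2, 1, 7, 9, 9, 9, 6, 8

Sorted (ascending): 68, 70, 71, 72, 73, 74, 76, 81, 82, 82, 82
The 3 values of 82 occupy positions 9–11 → each gets rank 9.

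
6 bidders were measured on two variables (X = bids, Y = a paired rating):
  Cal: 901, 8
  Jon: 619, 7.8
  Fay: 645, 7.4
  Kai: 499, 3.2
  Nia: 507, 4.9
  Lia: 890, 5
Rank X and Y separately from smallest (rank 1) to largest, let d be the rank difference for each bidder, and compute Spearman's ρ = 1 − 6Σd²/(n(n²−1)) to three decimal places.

Ranks of variable 1: 6, 3, 4, 1, 2, 5
Ranks of variable 2: 6, 5, 4, 1, 2, 3
d = r₁ − r₂: 0, -2, 0, 0, 0, 2
d²: 0, 4, 0, 0, 0, 4; Σd² = 8
ρ = 1 − 6·8/(6·35) = 1 − 48/210 = 0.771

0.771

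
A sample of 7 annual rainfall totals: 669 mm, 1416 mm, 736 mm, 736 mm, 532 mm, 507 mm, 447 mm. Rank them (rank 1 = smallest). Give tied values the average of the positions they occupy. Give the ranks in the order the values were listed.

Sorted (ascending): 447, 507, 532, 669, 736, 736, 1416
The 2 values of 736 occupy positions 5–6 → average rank (5+6)/2 = 5.5.

4, 7, 5.5, 5.5, 3, 2, 1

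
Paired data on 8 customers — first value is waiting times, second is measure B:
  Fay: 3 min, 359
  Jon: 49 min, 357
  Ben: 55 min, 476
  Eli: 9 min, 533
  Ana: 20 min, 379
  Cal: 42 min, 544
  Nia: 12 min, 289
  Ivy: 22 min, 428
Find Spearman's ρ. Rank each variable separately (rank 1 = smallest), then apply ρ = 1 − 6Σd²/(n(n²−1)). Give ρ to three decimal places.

0.214

Ranks of variable 1: 1, 7, 8, 2, 4, 6, 3, 5
Ranks of variable 2: 3, 2, 6, 7, 4, 8, 1, 5
d = r₁ − r₂: -2, 5, 2, -5, 0, -2, 2, 0
d²: 4, 25, 4, 25, 0, 4, 4, 0; Σd² = 66
ρ = 1 − 6·66/(8·63) = 1 − 396/504 = 0.214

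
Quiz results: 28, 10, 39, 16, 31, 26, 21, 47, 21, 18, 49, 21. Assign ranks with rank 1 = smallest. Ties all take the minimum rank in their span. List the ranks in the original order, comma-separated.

8, 1, 10, 2, 9, 7, 4, 11, 4, 3, 12, 4

Sorted (ascending): 10, 16, 18, 21, 21, 21, 26, 28, 31, 39, 47, 49
The 3 values of 21 occupy positions 4–6 → each gets rank 4.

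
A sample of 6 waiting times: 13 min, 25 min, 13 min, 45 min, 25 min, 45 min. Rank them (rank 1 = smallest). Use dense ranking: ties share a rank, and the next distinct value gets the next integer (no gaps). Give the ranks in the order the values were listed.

1, 2, 1, 3, 2, 3

Sorted (ascending): 13, 13, 25, 25, 45, 45
The 2 values of 13 share dense rank 1.
The 2 values of 25 share dense rank 2.
The 2 values of 45 share dense rank 3.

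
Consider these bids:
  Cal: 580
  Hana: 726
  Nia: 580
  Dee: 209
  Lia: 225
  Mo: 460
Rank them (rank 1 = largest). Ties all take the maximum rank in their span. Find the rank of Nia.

3

Sorted (descending): 726, 580, 580, 460, 225, 209
The 2 values of 580 occupy positions 2–3 → each gets rank 3.
Nia has value 580 → rank 3.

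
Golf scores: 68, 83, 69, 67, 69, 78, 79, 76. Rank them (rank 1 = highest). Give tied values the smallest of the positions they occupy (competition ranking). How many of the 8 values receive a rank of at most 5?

6

Sorted (descending): 83, 79, 78, 76, 69, 69, 68, 67
The 2 values of 69 occupy positions 5–6 → each gets rank 5.
Ranks ≤ 5: {1, 2, 3, 4, 5, 5} → 6 values.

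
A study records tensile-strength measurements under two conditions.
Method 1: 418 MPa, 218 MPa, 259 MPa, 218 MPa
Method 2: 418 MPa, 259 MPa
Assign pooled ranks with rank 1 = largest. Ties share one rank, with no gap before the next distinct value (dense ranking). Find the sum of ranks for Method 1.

Sorted (descending): 418, 418, 259, 259, 218, 218
The 2 values of 418 share dense rank 1.
The 2 values of 259 share dense rank 2.
The 2 values of 218 share dense rank 3.
Method 1 values → pooled ranks: 418→1, 218→3, 259→2, 218→3
Rank sum = 1 + 3 + 2 + 3 = 9

9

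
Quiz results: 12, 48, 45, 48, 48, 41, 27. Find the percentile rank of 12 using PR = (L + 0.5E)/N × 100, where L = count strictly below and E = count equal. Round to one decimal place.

7.1

N = 7.
Strictly below 12: 0. Equal to 12: 1.
PR = (0 + 0.5·1)/7 × 100 = 7.1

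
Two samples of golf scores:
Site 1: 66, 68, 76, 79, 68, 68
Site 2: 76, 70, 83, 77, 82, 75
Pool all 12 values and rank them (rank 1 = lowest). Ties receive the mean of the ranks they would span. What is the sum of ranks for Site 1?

27.5

Sorted (ascending): 66, 68, 68, 68, 70, 75, 76, 76, 77, 79, 82, 83
The 3 values of 68 occupy positions 2–4 → average rank 3.
The 2 values of 76 occupy positions 7–8 → average rank (7+8)/2 = 7.5.
Site 1 values → pooled ranks: 66→1, 68→3, 76→7.5, 79→10, 68→3, 68→3
Rank sum = 1 + 3 + 7.5 + 10 + 3 + 3 = 27.5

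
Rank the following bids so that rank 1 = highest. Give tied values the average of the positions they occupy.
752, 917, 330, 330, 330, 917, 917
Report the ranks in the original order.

Sorted (descending): 917, 917, 917, 752, 330, 330, 330
The 3 values of 917 occupy positions 1–3 → average rank 2.
The 3 values of 330 occupy positions 5–7 → average rank 6.

4, 2, 6, 6, 6, 2, 2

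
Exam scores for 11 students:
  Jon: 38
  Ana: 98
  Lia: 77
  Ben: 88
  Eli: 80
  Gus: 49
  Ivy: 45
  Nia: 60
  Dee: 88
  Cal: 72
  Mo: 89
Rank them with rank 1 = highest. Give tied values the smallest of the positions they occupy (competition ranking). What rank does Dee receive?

3

Sorted (descending): 98, 89, 88, 88, 80, 77, 72, 60, 49, 45, 38
The 2 values of 88 occupy positions 3–4 → each gets rank 3.
Dee has value 88 → rank 3.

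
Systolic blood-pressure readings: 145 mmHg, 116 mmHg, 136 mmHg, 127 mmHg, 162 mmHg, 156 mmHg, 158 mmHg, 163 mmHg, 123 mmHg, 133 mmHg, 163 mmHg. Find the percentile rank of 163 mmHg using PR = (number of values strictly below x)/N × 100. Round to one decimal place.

N = 11.
Strictly below 163: 9. Equal to 163: 2.
PR = 9/11 × 100 = 81.8

81.8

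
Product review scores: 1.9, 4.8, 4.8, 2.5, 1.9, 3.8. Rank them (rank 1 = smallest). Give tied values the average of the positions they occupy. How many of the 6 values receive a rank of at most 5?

Sorted (ascending): 1.9, 1.9, 2.5, 3.8, 4.8, 4.8
The 2 values of 1.9 occupy positions 1–2 → average rank (1+2)/2 = 1.5.
The 2 values of 4.8 occupy positions 5–6 → average rank (5+6)/2 = 5.5.
Ranks ≤ 5: {1.5, 1.5, 3, 4} → 4 values.

4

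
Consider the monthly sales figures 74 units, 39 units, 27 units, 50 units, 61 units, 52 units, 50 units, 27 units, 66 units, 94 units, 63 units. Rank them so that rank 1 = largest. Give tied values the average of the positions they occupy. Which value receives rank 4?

63

Sorted (descending): 94, 74, 66, 63, 61, 52, 50, 50, 39, 27, 27
The 2 values of 50 occupy positions 7–8 → average rank (7+8)/2 = 7.5.
The 2 values of 27 occupy positions 10–11 → average rank (10+11)/2 = 10.5.
Rank 4 → value 63.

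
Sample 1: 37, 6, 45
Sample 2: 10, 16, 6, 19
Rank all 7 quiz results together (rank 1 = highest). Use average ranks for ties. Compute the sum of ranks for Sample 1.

9.5

Sorted (descending): 45, 37, 19, 16, 10, 6, 6
The 2 values of 6 occupy positions 6–7 → average rank (6+7)/2 = 6.5.
Sample 1 values → pooled ranks: 37→2, 6→6.5, 45→1
Rank sum = 2 + 6.5 + 1 = 9.5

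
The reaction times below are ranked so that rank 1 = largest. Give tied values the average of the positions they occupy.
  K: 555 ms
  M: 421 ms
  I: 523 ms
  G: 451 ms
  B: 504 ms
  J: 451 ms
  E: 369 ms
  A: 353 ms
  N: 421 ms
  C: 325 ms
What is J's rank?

Sorted (descending): 555, 523, 504, 451, 451, 421, 421, 369, 353, 325
The 2 values of 451 occupy positions 4–5 → average rank (4+5)/2 = 4.5.
The 2 values of 421 occupy positions 6–7 → average rank (6+7)/2 = 6.5.
J has value 451 ms → rank 4.5.

4.5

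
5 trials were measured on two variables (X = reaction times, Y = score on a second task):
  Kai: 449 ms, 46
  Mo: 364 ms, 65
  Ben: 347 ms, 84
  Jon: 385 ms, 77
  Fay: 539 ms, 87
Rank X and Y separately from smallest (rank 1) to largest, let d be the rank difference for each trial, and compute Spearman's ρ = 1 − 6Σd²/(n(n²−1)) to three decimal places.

Ranks of variable 1: 4, 2, 1, 3, 5
Ranks of variable 2: 1, 2, 4, 3, 5
d = r₁ − r₂: 3, 0, -3, 0, 0
d²: 9, 0, 9, 0, 0; Σd² = 18
ρ = 1 − 6·18/(5·24) = 1 − 108/120 = 0.100

0.100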